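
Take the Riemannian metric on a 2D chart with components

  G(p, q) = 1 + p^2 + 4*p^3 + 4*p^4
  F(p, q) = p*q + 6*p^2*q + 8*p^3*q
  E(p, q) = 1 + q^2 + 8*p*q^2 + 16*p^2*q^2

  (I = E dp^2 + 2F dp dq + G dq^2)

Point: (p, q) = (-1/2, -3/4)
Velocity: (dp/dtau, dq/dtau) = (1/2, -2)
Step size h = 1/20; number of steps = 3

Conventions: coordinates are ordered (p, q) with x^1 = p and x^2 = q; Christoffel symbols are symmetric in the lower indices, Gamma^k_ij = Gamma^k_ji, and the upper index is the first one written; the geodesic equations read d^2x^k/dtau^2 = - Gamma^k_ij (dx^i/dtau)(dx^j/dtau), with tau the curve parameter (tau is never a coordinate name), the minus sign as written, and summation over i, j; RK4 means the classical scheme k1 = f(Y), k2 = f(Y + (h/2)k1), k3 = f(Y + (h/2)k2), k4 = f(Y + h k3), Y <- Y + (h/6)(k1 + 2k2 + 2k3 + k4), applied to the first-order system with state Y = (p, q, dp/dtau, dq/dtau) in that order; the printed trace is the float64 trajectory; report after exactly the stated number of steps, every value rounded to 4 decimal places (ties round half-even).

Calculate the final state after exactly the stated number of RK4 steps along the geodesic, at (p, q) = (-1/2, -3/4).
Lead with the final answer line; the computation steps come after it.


Answer: p = -0.4302, q = -1.0499, dp/dtau = 0.4403, dq/dtau = -1.9979

f(Y) = (dp/dtau, dq/dtau, -Gamma^p_ij Y'^i Y'^j, -Gamma^q_ij Y'^i Y'^j) with the Gammas evaluated at the stage position; h = 0.050000; intermediate values shown to 6 dp
step 0: p = -0.5000, q = -0.7500, dp/dtau = 0.5000, dq/dtau = -2.0000
step 1:
  k1: at (p, q) = (-0.500000, -0.750000), (dp/dtau, dq/dtau) = (0.500000, -2.000000); Gamma_ppp = -1.440000, Gamma_ppq = -0.480000, Gamma_pqq = 0.000000, Gamma_qpp = 0.000000, Gamma_qpq = 0.000000, Gamma_qqq = 0.000000; k1 = (0.500000, -2.000000, -0.600000, 0.000000)
  k2: at (p, q) = (-0.487500, -0.800000), (dp/dtau, dq/dtau) = (0.485000, -2.000000); Gamma_ppp = -1.541437, Gamma_ppq = -0.457614, Gamma_pqq = 0.000000, Gamma_qpp = 0.024719, Gamma_qpq = 0.007338, Gamma_qqq = 0.000000; k2 = (0.485000, -2.000000, -0.525187, 0.008422)
  k3: at (p, q) = (-0.487875, -0.800000), (dp/dtau, dq/dtau) = (0.486870, -1.999789); Gamma_ppp = -1.542095, Gamma_ppq = -0.458532, Gamma_pqq = 0.000000, Gamma_qpp = 0.023968, Gamma_qpq = 0.007127, Gamma_qqq = 0.000000; k3 = (0.486870, -1.999789, -0.527347, 0.008196)
  k4: at (p, q) = (-0.475656, -0.849989), (dp/dtau, dq/dtau) = (0.473633, -1.999590); Gamma_ppp = -1.641442, Gamma_ppq = -0.435772, Gamma_pqq = 0.000000, Gamma_qpp = 0.049546, Gamma_qpq = 0.013154, Gamma_qqq = 0.000000; k4 = (0.473633, -1.999590, -0.457194, 0.013800)
  Y <- Y + (h/6)(k1 + 2k2 + 2k3 + k4): p = -0.4757, q = -0.8500, dp/dtau = 0.4736, dq/dtau = -1.9996
step 2:
  k1: at (p, q) = (-0.475689, -0.849993), (dp/dtau, dq/dtau) = (0.473648, -1.999608); Gamma_ppp = -1.641512, Gamma_ppq = -0.435851, Gamma_pqq = 0.000000, Gamma_qpp = 0.049479, Gamma_qpq = 0.013138, Gamma_qqq = 0.000000; k1 = (0.473648, -1.999608, -0.457338, 0.013785)
  k2: at (p, q) = (-0.463847, -0.899983), (dp/dtau, dq/dtau) = (0.462214, -1.999263); Gamma_ppp = -1.738867, Gamma_ppq = -0.413177, Gamma_pqq = 0.000000, Gamma_qpp = 0.075755, Gamma_qpq = 0.018000, Gamma_qqq = 0.000000; k2 = (0.462214, -1.999263, -0.392128, 0.017083)
  k3: at (p, q) = (-0.464133, -0.899975), (dp/dtau, dq/dtau) = (0.463845, -1.999181); Gamma_ppp = -1.739458, Gamma_ppq = -0.413874, Gamma_pqq = 0.000000, Gamma_qpp = 0.075129, Gamma_qpq = 0.017876, Gamma_qqq = 0.000000; k3 = (0.463845, -1.999181, -0.393330, 0.016988)
  k4: at (p, q) = (-0.452496, -0.949952), (dp/dtau, dq/dtau) = (0.453981, -1.998759); Gamma_ppp = -1.834342, Gamma_ppq = -0.391017, Gamma_pqq = 0.000000, Gamma_qpp = 0.102488, Gamma_qpq = 0.021847, Gamma_qqq = 0.000000; k4 = (0.453981, -1.998759, -0.331561, 0.018525)
  Y <- Y + (h/6)(k1 + 2k2 + 2k3 + k4): p = -0.4525, q = -0.9500, dp/dtau = 0.4540, dq/dtau = -1.9988
step 3:
  k1: at (p, q) = (-0.452524, -0.949954), (dp/dtau, dq/dtau) = (0.453983, -1.998771); Gamma_ppp = -1.834412, Gamma_ppq = -0.391085, Gamma_pqq = 0.000000, Gamma_qpp = 0.102424, Gamma_qpq = 0.021836, Gamma_qqq = 0.000000; k1 = (0.453983, -1.998771, -0.331674, 0.018519)
  k2: at (p, q) = (-0.441174, -0.999923), (dp/dtau, dq/dtau) = (0.445691, -1.998308); Gamma_ppp = -1.926662, Gamma_ppq = -0.368357, Gamma_pqq = 0.000000, Gamma_qpp = 0.130784, Gamma_qpq = 0.025005, Gamma_qqq = 0.000000; k2 = (0.445691, -1.998308, -0.273425, 0.018560)
  k3: at (p, q) = (-0.441382, -0.999911), (dp/dtau, dq/dtau) = (0.447147, -1.998307); Gamma_ppp = -1.927203, Gamma_ppq = -0.368864, Gamma_pqq = 0.000000, Gamma_qpp = 0.130282, Gamma_qpq = 0.024936, Gamma_qqq = 0.000000; k3 = (0.447147, -1.998307, -0.273862, 0.018513)
  k4: at (p, q) = (-0.430167, -1.049869), (dp/dtau, dq/dtau) = (0.440290, -1.997845); Gamma_ppp = -2.016004, Gamma_ppq = -0.345964, Gamma_pqq = 0.000000, Gamma_qpp = 0.160085, Gamma_qpq = 0.027472, Gamma_qqq = 0.000000; k4 = (0.440290, -1.997845, -0.217828, 0.017297)
  Y <- Y + (h/6)(k1 + 2k2 + 2k3 + k4): p = -0.4302, q = -1.0499, dp/dtau = 0.4403, dq/dtau = -1.9979


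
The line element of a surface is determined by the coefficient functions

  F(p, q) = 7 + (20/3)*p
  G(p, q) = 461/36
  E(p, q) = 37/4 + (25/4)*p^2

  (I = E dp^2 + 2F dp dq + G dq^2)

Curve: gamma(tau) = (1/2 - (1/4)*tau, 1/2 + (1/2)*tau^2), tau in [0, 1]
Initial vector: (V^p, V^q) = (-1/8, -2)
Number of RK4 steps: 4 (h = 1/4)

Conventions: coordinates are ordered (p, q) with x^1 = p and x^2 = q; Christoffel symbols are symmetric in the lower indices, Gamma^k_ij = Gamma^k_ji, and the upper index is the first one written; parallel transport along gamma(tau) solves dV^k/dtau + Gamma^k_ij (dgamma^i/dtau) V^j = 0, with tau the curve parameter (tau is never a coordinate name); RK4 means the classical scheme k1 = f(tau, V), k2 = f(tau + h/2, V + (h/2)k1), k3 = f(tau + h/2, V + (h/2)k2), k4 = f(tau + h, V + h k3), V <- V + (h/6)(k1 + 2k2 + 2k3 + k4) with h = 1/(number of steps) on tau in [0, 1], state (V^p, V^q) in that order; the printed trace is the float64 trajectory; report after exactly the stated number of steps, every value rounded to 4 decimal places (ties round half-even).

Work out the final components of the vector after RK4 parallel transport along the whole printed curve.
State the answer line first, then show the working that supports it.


Answer: V^p = -0.1012, V^q = -2.0324

gamma'(tau) = (-1/4, tau); f(tau, V)^k = -Gamma^k_ij(gamma(tau)) gamma'^i(tau) V^j; h = 1/4; intermediate values shown to 6 dp
curve data and Christoffel symbols at the stage parameters:
  tau = 0.000000: gamma = (0.500000, 0.500000), gamma' = (-0.250000, 0.000000); Gamma_ppp = -0.911283, Gamma_ppq = 0.000000, Gamma_pqq = 0.000000, Gamma_qpp = 1.255959, Gamma_qpq = 0.000000, Gamma_qqq = 0.000000
  tau = 0.125000: gamma = (0.468750, 0.507812), gamma' = (-0.250000, 0.125000); Gamma_ppp = -0.894462, Gamma_ppq = 0.000000, Gamma_pqq = 0.000000, Gamma_qpp = 1.227834, Gamma_qpq = 0.000000, Gamma_qqq = 0.000000
  tau = 0.250000: gamma = (0.437500, 0.531250), gamma' = (-0.250000, 0.250000); Gamma_ppp = -0.877666, Gamma_ppq = 0.000000, Gamma_pqq = 0.000000, Gamma_qpp = 1.200275, Gamma_qpq = 0.000000, Gamma_qqq = 0.000000
  tau = 0.375000: gamma = (0.406250, 0.570312), gamma' = (-0.250000, 0.375000); Gamma_ppp = -0.860984, Gamma_ppq = 0.000000, Gamma_pqq = 0.000000, Gamma_qpp = 1.173349, Gamma_qpq = 0.000000, Gamma_qqq = 0.000000
  tau = 0.500000: gamma = (0.375000, 0.625000), gamma' = (-0.250000, 0.500000); Gamma_ppp = -0.844487, Gamma_ppq = 0.000000, Gamma_pqq = 0.000000, Gamma_qpp = 1.147103, Gamma_qpq = 0.000000, Gamma_qqq = 0.000000
  tau = 0.625000: gamma = (0.343750, 0.695312), gamma' = (-0.250000, 0.625000); Gamma_ppp = -0.828231, Gamma_ppq = 0.000000, Gamma_pqq = 0.000000, Gamma_qpp = 1.121569, Gamma_qpq = 0.000000, Gamma_qqq = 0.000000
  tau = 0.750000: gamma = (0.312500, 0.781250), gamma' = (-0.250000, 0.750000); Gamma_ppp = -0.812259, Gamma_ppq = 0.000000, Gamma_pqq = 0.000000, Gamma_qpp = 1.096765, Gamma_qpq = 0.000000, Gamma_qqq = 0.000000
  tau = 0.875000: gamma = (0.281250, 0.882812), gamma' = (-0.250000, 0.875000); Gamma_ppp = -0.796601, Gamma_ppq = 0.000000, Gamma_pqq = 0.000000, Gamma_qpp = 1.072699, Gamma_qpq = 0.000000, Gamma_qqq = 0.000000
  tau = 1.000000: gamma = (0.250000, 1.000000), gamma' = (-0.250000, 1.000000); Gamma_ppp = -0.781282, Gamma_ppq = 0.000000, Gamma_pqq = 0.000000, Gamma_qpp = 1.049371, Gamma_qpq = 0.000000, Gamma_qqq = 0.000000
step 0: V^p = -0.1250, V^q = -2.0000
step 1: k1 = (0.028478, -0.039249), k2 = (0.027156, -0.037277), k3 = (0.027193, -0.037328), k4 = (0.025935, -0.035469); V <- V + (h/6)(k1 + 2k2 + 2k3 + k4): V^p = -0.1182, V^q = -2.0093
step 2: k1 = (0.025936, -0.035469), k2 = (0.024745, -0.033723), k3 = (0.024777, -0.033766), k4 = (0.023648, -0.032122); V <- V + (h/6)(k1 + 2k2 + 2k3 + k4): V^p = -0.1120, V^q = -2.0178
step 3: k1 = (0.023648, -0.032122), k2 = (0.022581, -0.030578), k3 = (0.022608, -0.030616), k4 = (0.021598, -0.029163); V <- V + (h/6)(k1 + 2k2 + 2k3 + k4): V^p = -0.1064, V^q = -2.0254
step 4: k1 = (0.021598, -0.029163), k2 = (0.020644, -0.027799), k3 = (0.020668, -0.027831), k4 = (0.019765, -0.026547); V <- V + (h/6)(k1 + 2k2 + 2k3 + k4): V^p = -0.1012, V^q = -2.0324


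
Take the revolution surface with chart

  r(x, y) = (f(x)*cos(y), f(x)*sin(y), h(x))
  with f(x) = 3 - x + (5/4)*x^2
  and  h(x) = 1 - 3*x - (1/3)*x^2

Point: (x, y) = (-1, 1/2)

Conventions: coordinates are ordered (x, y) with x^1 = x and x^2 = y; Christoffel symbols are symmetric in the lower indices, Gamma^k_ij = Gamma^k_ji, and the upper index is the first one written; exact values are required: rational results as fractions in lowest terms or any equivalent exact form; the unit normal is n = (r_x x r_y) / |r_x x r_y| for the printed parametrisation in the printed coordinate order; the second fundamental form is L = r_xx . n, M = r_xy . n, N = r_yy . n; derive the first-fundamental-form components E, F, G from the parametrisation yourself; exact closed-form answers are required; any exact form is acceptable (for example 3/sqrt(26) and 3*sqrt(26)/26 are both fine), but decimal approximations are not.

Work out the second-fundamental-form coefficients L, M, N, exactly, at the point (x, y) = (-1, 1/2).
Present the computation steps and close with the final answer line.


f = 21/4, f' = -7/2, f'' = 5/2, h' = -7/3, h'' = -2/3
E = 637/36, F = 0, G = 441/16; answer radicand W^2 = 637/36
unnormalised second-form numerators: l = 49/6, m = 0, n = -49/4; L = l/sqrt(637/36), and similarly M = m/sqrt(W^2), N = n/sqrt(W^2)

Answer: L = 7*sqrt(13)/13, M = 0, N = -21*sqrt(13)/26


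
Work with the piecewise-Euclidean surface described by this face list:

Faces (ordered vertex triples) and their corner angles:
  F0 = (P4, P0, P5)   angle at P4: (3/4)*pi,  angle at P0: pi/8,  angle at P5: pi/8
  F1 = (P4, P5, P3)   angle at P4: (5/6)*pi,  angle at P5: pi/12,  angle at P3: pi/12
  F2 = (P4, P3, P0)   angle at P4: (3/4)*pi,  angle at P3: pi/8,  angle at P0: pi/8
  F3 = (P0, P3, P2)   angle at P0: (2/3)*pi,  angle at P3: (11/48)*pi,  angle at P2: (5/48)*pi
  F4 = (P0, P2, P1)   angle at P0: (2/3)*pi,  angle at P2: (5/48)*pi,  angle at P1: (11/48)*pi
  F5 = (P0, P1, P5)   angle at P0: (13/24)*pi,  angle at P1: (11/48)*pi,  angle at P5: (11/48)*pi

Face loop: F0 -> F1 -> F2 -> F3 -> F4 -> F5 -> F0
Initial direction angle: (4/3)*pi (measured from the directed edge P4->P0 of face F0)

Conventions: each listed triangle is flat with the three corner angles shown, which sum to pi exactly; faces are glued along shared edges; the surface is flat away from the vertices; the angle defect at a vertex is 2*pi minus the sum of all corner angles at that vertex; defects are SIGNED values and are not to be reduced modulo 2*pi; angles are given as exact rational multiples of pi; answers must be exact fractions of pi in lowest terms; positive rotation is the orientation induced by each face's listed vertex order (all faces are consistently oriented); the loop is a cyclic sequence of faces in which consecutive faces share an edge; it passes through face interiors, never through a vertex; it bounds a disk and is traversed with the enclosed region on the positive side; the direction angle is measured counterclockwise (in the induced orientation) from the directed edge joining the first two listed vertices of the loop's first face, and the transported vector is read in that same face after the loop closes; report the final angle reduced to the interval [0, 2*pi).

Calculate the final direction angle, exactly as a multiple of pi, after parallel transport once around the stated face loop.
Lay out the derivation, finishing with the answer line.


enclosed vertex P0: corner angles sum to (17/8)*pi, defect = 2*pi - (17/8)*pi = -pi/8
enclosed vertex P4: corner angles sum to (7/3)*pi, defect = 2*pi - (7/3)*pi = -pi/3
transport around the loop rotates by the sum of enclosed defects; add to the initial angle mod 2*pi
final angle = (4/3)*pi - (11/24)*pi = (7/8)*pi (mod 2*pi)

Answer: final direction angle = (7/8)*pi


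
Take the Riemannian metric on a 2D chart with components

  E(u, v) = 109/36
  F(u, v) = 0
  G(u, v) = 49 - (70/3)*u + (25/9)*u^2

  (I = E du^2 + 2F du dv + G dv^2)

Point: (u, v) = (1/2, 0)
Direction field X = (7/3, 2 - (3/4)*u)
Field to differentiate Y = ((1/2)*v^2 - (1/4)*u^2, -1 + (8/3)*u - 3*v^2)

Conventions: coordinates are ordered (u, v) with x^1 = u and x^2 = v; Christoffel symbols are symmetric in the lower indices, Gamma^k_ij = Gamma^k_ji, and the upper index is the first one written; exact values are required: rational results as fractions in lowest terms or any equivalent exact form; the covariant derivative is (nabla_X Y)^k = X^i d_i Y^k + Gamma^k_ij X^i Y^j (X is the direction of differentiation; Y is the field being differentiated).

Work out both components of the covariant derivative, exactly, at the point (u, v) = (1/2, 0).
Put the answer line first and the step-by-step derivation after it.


Answer: (nabla_X Y)^u = 821/654, (nabla_X Y)^v = 128713/21312

E = 109/36, F = 0, G = 1369/36 at the point
E_u = 0, E_v = 0, F_u = 0, F_v = 0, G_u = -185/9, G_v = 0
EG - F^2 = 149221/1296;  g^inv = (1296/149221) * [[1369/36, 0], [0, 109/36]]
first-kind symbols [ij,l] = (1/2)(d_i g_jl + d_j g_il - d_l g_ij): [uu,u] = E_u/2 = 0, [uu,v] = F_u - E_v/2 = 0, [uv,u] = E_v/2 = 0, [uv,v] = G_u/2 = -185/18, [vv,u] = F_v - G_u/2 = 185/18, [vv,v] = G_v/2 = 0
Gamma^u_ij = (G*[ij,u] - F*[ij,v])/(EG - F^2), Gamma^v_ij = (E*[ij,v] - F*[ij,u])/(EG - F^2)
Gamma_uuu = 0, Gamma_uuv = 0, Gamma_uvv = 370/109, Gamma_vuu = 0, Gamma_vuv = -10/37, Gamma_vvv = 0
X = (7/3, 13/8), Y = (-1/16, 1/3) at the point


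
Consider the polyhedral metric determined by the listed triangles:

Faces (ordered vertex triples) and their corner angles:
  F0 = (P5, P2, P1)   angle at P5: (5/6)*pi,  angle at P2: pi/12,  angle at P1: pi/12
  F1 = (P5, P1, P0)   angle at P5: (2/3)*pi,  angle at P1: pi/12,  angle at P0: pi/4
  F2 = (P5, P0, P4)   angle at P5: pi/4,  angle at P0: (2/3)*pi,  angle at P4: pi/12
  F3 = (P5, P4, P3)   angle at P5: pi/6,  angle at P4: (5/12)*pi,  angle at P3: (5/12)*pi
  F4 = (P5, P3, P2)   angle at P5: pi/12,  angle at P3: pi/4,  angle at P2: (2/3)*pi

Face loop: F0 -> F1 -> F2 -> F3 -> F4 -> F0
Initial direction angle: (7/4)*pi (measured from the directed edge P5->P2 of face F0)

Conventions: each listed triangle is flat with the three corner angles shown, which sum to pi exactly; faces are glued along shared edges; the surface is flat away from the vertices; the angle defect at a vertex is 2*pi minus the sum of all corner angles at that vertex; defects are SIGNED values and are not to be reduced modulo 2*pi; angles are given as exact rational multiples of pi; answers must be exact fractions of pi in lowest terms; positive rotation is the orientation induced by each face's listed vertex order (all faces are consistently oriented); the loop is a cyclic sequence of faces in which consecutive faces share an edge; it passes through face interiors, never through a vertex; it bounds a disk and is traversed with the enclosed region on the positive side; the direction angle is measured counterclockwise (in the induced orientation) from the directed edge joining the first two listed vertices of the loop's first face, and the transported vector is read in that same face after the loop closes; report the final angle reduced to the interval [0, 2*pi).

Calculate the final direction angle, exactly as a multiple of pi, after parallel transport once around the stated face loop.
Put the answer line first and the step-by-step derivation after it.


Answer: final direction angle = (7/4)*pi

enclosed vertex P5: corner angles sum to 2*pi, defect = 2*pi - 2*pi = 0
transport around the loop rotates by the sum of enclosed defects; add to the initial angle mod 2*pi
final angle = (7/4)*pi + 0 = (7/4)*pi (mod 2*pi)


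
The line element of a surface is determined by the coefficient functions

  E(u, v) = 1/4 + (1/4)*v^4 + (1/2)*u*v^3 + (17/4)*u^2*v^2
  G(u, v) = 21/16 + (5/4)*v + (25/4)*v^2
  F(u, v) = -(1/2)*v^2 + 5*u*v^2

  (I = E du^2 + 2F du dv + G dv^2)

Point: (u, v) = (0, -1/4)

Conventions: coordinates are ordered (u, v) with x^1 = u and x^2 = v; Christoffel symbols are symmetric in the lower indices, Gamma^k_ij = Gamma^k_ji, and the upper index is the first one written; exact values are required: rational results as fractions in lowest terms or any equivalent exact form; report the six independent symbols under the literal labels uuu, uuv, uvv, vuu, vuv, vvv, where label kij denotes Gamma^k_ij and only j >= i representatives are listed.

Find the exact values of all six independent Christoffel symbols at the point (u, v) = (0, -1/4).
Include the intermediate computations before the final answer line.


E = 257/1024, F = -1/32, G = 89/64 at the point
E_u = -1/128, E_v = -1/64, F_u = 5/16, F_v = 1/4, G_u = 0, G_v = -15/8
EG - F^2 = 22809/65536;  g^inv = (65536/22809) * [[89/64, 1/32], [1/32, 257/1024]]
first-kind symbols [ij,l] = (1/2)(d_i g_jl + d_j g_il - d_l g_ij): [uu,u] = E_u/2 = -1/256, [uu,v] = F_u - E_v/2 = 41/128, [uv,u] = E_v/2 = -1/128, [uv,v] = G_u/2 = 0, [vv,u] = F_v - G_u/2 = 1/4, [vv,v] = G_v/2 = -15/16
Gamma^u_ij = (G*[ij,u] - F*[ij,v])/(EG - F^2), Gamma^v_ij = (E*[ij,v] - F*[ij,u])/(EG - F^2)

Answer: Gamma_uuu = 100/7603, Gamma_uuv = -712/22809, Gamma_uvv = 20864/22809, Gamma_vuu = 3507/15206, Gamma_vuv = -16/22809, Gamma_vvv = -14908/22809


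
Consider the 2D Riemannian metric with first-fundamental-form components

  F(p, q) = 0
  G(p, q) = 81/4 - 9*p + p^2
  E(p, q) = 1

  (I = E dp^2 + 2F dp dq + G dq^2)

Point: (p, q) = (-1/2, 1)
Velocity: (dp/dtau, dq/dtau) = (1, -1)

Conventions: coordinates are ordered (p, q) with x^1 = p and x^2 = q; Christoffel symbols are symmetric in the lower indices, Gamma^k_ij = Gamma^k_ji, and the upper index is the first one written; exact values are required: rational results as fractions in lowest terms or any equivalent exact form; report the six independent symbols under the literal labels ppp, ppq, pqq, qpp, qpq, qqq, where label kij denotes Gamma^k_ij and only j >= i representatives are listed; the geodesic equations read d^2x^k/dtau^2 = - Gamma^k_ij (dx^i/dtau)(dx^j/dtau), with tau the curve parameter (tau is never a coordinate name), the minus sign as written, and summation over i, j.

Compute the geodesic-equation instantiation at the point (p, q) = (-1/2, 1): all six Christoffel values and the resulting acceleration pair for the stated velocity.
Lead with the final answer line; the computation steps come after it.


Answer: Gamma_ppp = 0, Gamma_ppq = 0, Gamma_pqq = 5, Gamma_qpp = 0, Gamma_qpq = -1/5, Gamma_qqq = 0; accelerations (d^2p/dtau^2, d^2q/dtau^2) = (-5, -2/5)

E = 1, F = 0, G = 25 at the point
E_p = 0, E_q = 0, F_p = 0, F_q = 0, G_p = -10, G_q = 0
EG - F^2 = 25;  g^inv = (1/25) * [[25, 0], [0, 1]]
first-kind symbols [ij,l] = (1/2)(d_i g_jl + d_j g_il - d_l g_ij): [pp,p] = E_p/2 = 0, [pp,q] = F_p - E_q/2 = 0, [pq,p] = E_q/2 = 0, [pq,q] = G_p/2 = -5, [qq,p] = F_q - G_p/2 = 5, [qq,q] = G_q/2 = 0
Gamma^p_ij = (G*[ij,p] - F*[ij,q])/(EG - F^2), Gamma^q_ij = (E*[ij,q] - F*[ij,p])/(EG - F^2)
Gamma_ppp = 0, Gamma_ppq = 0, Gamma_pqq = 5, Gamma_qpp = 0, Gamma_qpq = -1/5, Gamma_qqq = 0
d^2p/dtau^2 = -(Gamma_ppp*(1)^2 + 2*Gamma_ppq*(1)*(-1) + Gamma_pqq*(-1)^2) = -5
d^2q/dtau^2 = -(Gamma_qpp*(1)^2 + 2*Gamma_qpq*(1)*(-1) + Gamma_qqq*(-1)^2) = -2/5


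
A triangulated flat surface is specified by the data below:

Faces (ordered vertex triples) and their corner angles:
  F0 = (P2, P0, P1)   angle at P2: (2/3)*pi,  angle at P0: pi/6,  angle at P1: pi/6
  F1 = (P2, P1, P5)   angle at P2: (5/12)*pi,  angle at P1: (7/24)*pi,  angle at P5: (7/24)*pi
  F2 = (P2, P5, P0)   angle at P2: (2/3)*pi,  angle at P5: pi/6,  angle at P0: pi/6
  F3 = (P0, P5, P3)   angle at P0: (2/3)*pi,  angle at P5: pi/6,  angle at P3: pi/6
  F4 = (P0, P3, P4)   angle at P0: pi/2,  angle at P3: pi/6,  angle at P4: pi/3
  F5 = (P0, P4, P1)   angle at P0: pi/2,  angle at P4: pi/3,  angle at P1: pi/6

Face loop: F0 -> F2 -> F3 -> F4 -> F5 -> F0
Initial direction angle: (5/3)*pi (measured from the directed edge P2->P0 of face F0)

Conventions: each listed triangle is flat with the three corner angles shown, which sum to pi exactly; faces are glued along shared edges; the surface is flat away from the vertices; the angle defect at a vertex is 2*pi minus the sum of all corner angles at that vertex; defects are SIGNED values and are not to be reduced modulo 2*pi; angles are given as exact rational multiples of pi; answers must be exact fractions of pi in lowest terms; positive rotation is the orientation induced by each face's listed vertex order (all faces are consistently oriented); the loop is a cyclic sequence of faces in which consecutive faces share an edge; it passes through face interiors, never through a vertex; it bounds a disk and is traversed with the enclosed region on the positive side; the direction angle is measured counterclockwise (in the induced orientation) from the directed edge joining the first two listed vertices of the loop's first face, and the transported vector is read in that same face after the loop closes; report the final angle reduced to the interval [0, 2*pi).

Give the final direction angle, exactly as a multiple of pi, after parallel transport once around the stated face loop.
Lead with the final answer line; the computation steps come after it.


Answer: final direction angle = (5/3)*pi

enclosed vertex P0: corner angles sum to 2*pi, defect = 2*pi - 2*pi = 0
adding the enclosed defects to the starting angle (mod 2*pi, induced orientation) gives the holonomy
final angle = (5/3)*pi + 0 = (5/3)*pi (mod 2*pi)


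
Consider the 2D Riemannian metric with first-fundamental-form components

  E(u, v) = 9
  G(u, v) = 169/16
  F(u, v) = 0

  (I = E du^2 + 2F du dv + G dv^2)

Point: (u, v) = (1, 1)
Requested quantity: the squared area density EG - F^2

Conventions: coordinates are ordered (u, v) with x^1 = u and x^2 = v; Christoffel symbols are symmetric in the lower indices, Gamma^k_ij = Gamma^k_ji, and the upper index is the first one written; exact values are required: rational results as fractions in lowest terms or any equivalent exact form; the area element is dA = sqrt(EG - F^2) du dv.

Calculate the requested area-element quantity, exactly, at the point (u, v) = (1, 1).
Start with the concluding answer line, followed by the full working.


Answer: EG - F^2 = 1521/16

E = 9, F = 0, G = 169/16; EG - F^2 = 1521/16


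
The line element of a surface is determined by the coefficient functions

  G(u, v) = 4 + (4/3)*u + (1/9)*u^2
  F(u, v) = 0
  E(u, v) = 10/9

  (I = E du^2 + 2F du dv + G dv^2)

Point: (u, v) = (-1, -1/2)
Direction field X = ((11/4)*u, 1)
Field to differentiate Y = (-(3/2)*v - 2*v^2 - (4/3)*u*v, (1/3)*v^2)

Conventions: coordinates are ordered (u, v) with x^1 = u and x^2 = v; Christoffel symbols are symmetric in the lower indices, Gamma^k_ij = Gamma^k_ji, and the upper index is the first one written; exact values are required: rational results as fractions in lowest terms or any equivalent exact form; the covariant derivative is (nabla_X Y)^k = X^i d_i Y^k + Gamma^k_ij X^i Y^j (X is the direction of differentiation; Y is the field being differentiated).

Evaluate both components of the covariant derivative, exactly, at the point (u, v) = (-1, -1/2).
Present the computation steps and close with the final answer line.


E = 10/9, F = 0, G = 25/9 at the point
E_u = 0, E_v = 0, F_u = 0, F_v = 0, G_u = 10/9, G_v = 0
EG - F^2 = 250/81;  g^inv = (81/250) * [[25/9, 0], [0, 10/9]]
first-kind symbols [ij,l] = (1/2)(d_i g_jl + d_j g_il - d_l g_ij): [uu,u] = E_u/2 = 0, [uu,v] = F_u - E_v/2 = 0, [uv,u] = E_v/2 = 0, [uv,v] = G_u/2 = 5/9, [vv,u] = F_v - G_u/2 = -5/9, [vv,v] = G_v/2 = 0
Gamma^u_ij = (G*[ij,u] - F*[ij,v])/(EG - F^2), Gamma^v_ij = (E*[ij,v] - F*[ij,u])/(EG - F^2)
Gamma_uuu = 0, Gamma_uuv = 0, Gamma_uvv = -1/2, Gamma_vuu = 0, Gamma_vuv = 1/5, Gamma_vvv = 0
X = (-11/4, 1), Y = (-5/12, 1/12) at the point

Answer: (nabla_X Y)^u = -1/24, (nabla_X Y)^v = -37/80


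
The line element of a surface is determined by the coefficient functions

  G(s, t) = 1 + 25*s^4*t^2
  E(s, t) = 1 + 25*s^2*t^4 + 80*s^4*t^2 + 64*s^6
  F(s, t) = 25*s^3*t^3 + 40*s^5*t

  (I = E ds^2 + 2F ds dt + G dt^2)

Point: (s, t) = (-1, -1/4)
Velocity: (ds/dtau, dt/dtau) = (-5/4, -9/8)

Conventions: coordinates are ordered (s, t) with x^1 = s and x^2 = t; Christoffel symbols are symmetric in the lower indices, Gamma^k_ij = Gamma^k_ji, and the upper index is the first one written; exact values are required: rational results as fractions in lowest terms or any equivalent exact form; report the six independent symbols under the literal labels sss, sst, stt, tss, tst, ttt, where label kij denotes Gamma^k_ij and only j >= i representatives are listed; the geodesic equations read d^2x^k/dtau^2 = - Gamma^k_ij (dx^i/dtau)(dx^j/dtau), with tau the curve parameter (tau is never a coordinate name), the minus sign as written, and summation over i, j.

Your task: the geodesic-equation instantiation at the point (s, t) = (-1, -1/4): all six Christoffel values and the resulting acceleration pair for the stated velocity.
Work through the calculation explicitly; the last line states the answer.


E = 17945/256, F = 665/64, G = 41/16 at the point
E_s = -51737/128, E_t = -665/16, F_s = -3275/64, F_t = -715/16, G_s = -25/4, G_t = -25/2
EG - F^2 = 18345/256;  g^inv = (256/18345) * [[41/16, -665/64], [-665/64, 17945/256]]
first-kind symbols [ij,l] = (1/2)(d_i g_jl + d_j g_il - d_l g_ij): [ss,s] = E_s/2 = -51737/256, [ss,t] = F_s - E_t/2 = -1945/64, [st,s] = E_t/2 = -665/32, [st,t] = G_s/2 = -25/8, [tt,s] = F_t - G_s/2 = -665/16, [tt,t] = G_t/2 = -25/4
Gamma^s_ij = (G*[ij,s] - F*[ij,t])/(EG - F^2), Gamma^t_ij = (E*[ij,t] - F*[ij,s])/(EG - F^2)
Gamma_sss = -51737/18345, Gamma_sst = -1064/3669, Gamma_stt = -2128/3669, Gamma_tss = -1556/3669, Gamma_tst = -160/3669, Gamma_ttt = -320/3669
d^2s/dtau^2 = -(Gamma_sss*(-5/4)^2 + 2*Gamma_sst*(-5/4)*(-9/8) + Gamma_stt*(-9/8)^2) = 349657/58704
d^2t/dtau^2 = -(Gamma_tss*(-5/4)^2 + 2*Gamma_tst*(-5/4)*(-9/8) + Gamma_ttt*(-9/8)^2) = 13145/14676

Answer: Gamma_sss = -51737/18345, Gamma_sst = -1064/3669, Gamma_stt = -2128/3669, Gamma_tss = -1556/3669, Gamma_tst = -160/3669, Gamma_ttt = -320/3669; accelerations (d^2s/dtau^2, d^2t/dtau^2) = (349657/58704, 13145/14676)


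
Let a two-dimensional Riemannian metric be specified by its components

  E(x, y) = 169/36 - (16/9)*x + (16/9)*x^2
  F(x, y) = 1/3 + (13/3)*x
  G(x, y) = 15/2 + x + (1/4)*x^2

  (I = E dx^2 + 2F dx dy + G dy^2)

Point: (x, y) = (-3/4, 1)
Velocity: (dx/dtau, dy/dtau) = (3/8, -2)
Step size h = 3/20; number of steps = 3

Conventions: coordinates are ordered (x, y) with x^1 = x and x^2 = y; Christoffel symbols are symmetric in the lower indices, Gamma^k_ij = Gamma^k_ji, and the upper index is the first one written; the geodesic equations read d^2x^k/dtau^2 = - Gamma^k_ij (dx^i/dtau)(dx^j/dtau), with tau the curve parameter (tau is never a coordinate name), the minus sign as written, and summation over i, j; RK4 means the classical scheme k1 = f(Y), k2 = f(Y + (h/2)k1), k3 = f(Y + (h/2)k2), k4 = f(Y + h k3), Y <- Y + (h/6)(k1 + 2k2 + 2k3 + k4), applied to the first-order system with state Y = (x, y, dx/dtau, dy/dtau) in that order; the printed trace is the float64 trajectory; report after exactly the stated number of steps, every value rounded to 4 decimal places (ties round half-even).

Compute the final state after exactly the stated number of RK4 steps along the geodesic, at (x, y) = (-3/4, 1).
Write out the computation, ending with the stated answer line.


f(Y) = (dx/dtau, dy/dtau, -Gamma^x_ij Y'^i Y'^j, -Gamma^y_ij Y'^i Y'^j) with the Gammas evaluated at the stage position; h = 0.150000; intermediate values shown to 6 dp
step 0: x = -0.7500, y = 1.0000, dx/dtau = 0.3750, dy/dtau = -2.0000
step 1:
  k1: at (x, y) = (-0.750000, 1.000000), (dx/dtau, dy/dtau) = (0.375000, -2.000000); Gamma_xxx = -0.066976, Gamma_xxy = 0.022833, Gamma_xyy = -0.053942, Gamma_yxx = 0.600524, Gamma_yxy = 0.055016, Gamma_yyy = -0.022833; k1 = (0.375000, -2.000000, 0.259438, 0.089407)
  k2: at (x, y) = (-0.721875, 0.850000), (dx/dtau, dy/dtau) = (0.394458, -1.993294); Gamma_xxx = -0.072602, Gamma_xxy = 0.022389, Gamma_xyy = -0.055344, Gamma_yxx = 0.597884, Gamma_yxy = 0.055310, Gamma_yyy = -0.022389; k2 = (0.394458, -1.993294, 0.266399, 0.082907)
  k3: at (x, y) = (-0.720416, 0.850503), (dx/dtau, dy/dtau) = (0.394980, -1.993782); Gamma_xxx = -0.072894, Gamma_xxy = 0.022365, Gamma_xyy = -0.055417, Gamma_yxx = 0.597752, Gamma_yxy = 0.055325, Gamma_yyy = -0.022365; k3 = (0.394980, -1.993782, 0.266891, 0.082789)
  k4: at (x, y) = (-0.690753, 0.700933), (dx/dtau, dy/dtau) = (0.415034, -1.987582); Gamma_xxx = -0.078839, Gamma_xxy = 0.021855, Gamma_xyy = -0.056928, Gamma_yxx = 0.595166, Gamma_yxy = 0.055632, Gamma_yyy = -0.021855; k4 = (0.415034, -1.987582, 0.274533, 0.075603)
  Y <- Y + (h/6)(k1 + 2k2 + 2k3 + k4): x = -0.6908, y = 0.7010, dx/dtau = 0.4150, dy/dtau = -1.9876
step 2:
  k1: at (x, y) = (-0.690777, 0.700957), (dx/dtau, dy/dtau) = (0.415014, -1.987590); Gamma_xxx = -0.078834, Gamma_xxy = 0.021856, Gamma_xyy = -0.056927, Gamma_yxx = 0.595168, Gamma_yxy = 0.055631, Gamma_yyy = -0.021856; k1 = (0.415014, -1.987590, 0.274527, 0.075610)
  k2: at (x, y) = (-0.659651, 0.551887), (dx/dtau, dy/dtau) = (0.435603, -1.981919); Gamma_xxx = -0.085087, Gamma_xxy = 0.021275, Gamma_xyy = -0.058549, Gamma_yxx = 0.592660, Gamma_yxy = 0.055951, Gamma_yyy = -0.021275; k2 = (0.435603, -1.981919, 0.282863, 0.067721)
  k3: at (x, y) = (-0.658107, 0.552313), (dx/dtau, dy/dtau) = (0.436229, -1.982511); Gamma_xxx = -0.085398, Gamma_xxy = 0.021245, Gamma_xyy = -0.058631, Gamma_yxx = 0.592541, Gamma_yxy = 0.055967, Gamma_yyy = -0.021245; k3 = (0.436229, -1.982511, 0.283438, 0.067548)
  k4: at (x, y) = (-0.625343, 0.403580), (dx/dtau, dy/dtau) = (0.457529, -1.977458); Gamma_xxx = -0.092005, Gamma_xxy = 0.020581, Gamma_xyy = -0.060383, Gamma_yxx = 0.590137, Gamma_yxy = 0.056304, Gamma_yyy = -0.020581; k4 = (0.457529, -1.977458, 0.292621, 0.058825)
  Y <- Y + (h/6)(k1 + 2k2 + 2k3 + k4): x = -0.6254, y = 0.4036, dx/dtau = 0.4575, dy/dtau = -1.9775
step 3:
  k1: at (x, y) = (-0.625372, 0.403609), (dx/dtau, dy/dtau) = (0.457508, -1.977466); Gamma_xxx = -0.091999, Gamma_xxy = 0.020582, Gamma_xyy = -0.060382, Gamma_yxx = 0.590139, Gamma_yxy = 0.056304, Gamma_yyy = -0.020582; k1 = (0.457508, -1.977466, 0.292613, 0.058835)
  k2: at (x, y) = (-0.591059, 0.255299), (dx/dtau, dy/dtau) = (0.479453, -1.973053); Gamma_xxx = -0.098949, Gamma_xxy = 0.019829, Gamma_xyy = -0.062267, Gamma_yxx = 0.587867, Gamma_yxy = 0.056660, Gamma_yyy = -0.019829; k2 = (0.479453, -1.973053, 0.302664, 0.049256)
  k3: at (x, y) = (-0.589413, 0.255630), (dx/dtau, dy/dtau) = (0.480207, -1.973771); Gamma_xxx = -0.099283, Gamma_xxy = 0.019791, Gamma_xyy = -0.062359, Gamma_yxx = 0.587764, Gamma_yxy = 0.056678, Gamma_yyy = -0.019791; k3 = (0.480207, -1.973771, 0.303349, 0.049004)
  k4: at (x, y) = (-0.553341, 0.107543), (dx/dtau, dy/dtau) = (0.503010, -1.970115); Gamma_xxx = -0.106634, Gamma_xxy = 0.018931, Gamma_xyy = -0.064403, Gamma_yxx = 0.585657, Gamma_yxy = 0.057061, Gamma_yyy = -0.018931; k4 = (0.503010, -1.970115, 0.314473, 0.038390)
  Y <- Y + (h/6)(k1 + 2k2 + 2k3 + k4): x = -0.5534, y = 0.1076, dx/dtau = 0.5030, dy/dtau = -1.9701

Answer: x = -0.5534, y = 0.1076, dx/dtau = 0.5030, dy/dtau = -1.9701


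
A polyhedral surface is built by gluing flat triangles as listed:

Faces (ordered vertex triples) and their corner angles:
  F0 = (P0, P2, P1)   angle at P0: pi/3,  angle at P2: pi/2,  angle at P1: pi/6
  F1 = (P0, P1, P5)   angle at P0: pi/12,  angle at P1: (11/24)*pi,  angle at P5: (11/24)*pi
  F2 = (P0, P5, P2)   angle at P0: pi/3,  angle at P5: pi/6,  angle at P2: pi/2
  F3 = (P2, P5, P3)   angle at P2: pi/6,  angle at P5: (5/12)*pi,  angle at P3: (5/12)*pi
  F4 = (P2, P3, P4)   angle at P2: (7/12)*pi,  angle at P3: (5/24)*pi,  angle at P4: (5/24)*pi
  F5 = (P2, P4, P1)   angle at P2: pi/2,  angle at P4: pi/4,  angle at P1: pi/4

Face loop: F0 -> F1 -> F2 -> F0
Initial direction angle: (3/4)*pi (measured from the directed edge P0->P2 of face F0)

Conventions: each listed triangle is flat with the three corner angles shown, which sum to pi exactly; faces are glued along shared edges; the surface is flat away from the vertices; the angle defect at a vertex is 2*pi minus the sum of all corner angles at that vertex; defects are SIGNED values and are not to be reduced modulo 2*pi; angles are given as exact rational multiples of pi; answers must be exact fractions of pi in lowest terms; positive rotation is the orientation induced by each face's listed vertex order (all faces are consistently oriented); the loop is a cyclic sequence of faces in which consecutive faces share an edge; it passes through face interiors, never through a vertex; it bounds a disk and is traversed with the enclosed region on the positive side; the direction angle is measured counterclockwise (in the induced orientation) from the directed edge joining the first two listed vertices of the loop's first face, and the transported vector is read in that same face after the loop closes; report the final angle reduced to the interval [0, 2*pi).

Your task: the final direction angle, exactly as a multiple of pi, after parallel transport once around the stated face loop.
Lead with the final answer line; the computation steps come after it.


Answer: final direction angle = 0

enclosed vertex P0: corner angles sum to (3/4)*pi, defect = 2*pi - (3/4)*pi = (5/4)*pi
the rotation equals the total enclosed defect, so the final angle is initial + defects (mod 2*pi)
final angle = (3/4)*pi + (5/4)*pi = 0 (mod 2*pi)


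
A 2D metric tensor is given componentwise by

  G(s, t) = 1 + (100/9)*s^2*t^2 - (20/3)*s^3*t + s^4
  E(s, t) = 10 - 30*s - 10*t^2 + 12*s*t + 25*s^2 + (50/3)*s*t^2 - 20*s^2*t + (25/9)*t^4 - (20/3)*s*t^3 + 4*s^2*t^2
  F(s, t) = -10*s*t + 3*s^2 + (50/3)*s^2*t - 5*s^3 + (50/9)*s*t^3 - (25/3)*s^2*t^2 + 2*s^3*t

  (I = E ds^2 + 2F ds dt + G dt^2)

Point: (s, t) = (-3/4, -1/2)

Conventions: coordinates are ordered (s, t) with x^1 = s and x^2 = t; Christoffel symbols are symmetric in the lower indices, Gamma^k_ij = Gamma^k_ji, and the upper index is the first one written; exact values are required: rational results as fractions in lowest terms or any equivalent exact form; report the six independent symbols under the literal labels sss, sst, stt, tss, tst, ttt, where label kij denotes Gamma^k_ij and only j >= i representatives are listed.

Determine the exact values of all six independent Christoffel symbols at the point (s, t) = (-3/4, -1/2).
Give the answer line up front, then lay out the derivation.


Answer: Gamma_sss = -97920/118993, Gamma_sst = 2720/118993, Gamma_stt = 40800/118993, Gamma_tss = 9504/118993, Gamma_tst = -264/118993, Gamma_ttt = -3960/118993

E = 7369/144, F = -935/192, G = 377/256 at the point
E_s = -85, E_t = 85/36, F_s = 191/36, F_t = 563/32, G_s = -11/48, G_t = -55/16
EG - F^2 = 118993/2304;  g^inv = (2304/118993) * [[377/256, 935/192], [935/192, 7369/144]]
first-kind symbols [ij,l] = (1/2)(d_i g_jl + d_j g_il - d_l g_ij): [ss,s] = E_s/2 = -85/2, [ss,t] = F_s - E_t/2 = 33/8, [st,s] = E_t/2 = 85/72, [st,t] = G_s/2 = -11/96, [tt,s] = F_t - G_s/2 = 425/24, [tt,t] = G_t/2 = -55/32
Gamma^s_ij = (G*[ij,s] - F*[ij,t])/(EG - F^2), Gamma^t_ij = (E*[ij,t] - F*[ij,s])/(EG - F^2)


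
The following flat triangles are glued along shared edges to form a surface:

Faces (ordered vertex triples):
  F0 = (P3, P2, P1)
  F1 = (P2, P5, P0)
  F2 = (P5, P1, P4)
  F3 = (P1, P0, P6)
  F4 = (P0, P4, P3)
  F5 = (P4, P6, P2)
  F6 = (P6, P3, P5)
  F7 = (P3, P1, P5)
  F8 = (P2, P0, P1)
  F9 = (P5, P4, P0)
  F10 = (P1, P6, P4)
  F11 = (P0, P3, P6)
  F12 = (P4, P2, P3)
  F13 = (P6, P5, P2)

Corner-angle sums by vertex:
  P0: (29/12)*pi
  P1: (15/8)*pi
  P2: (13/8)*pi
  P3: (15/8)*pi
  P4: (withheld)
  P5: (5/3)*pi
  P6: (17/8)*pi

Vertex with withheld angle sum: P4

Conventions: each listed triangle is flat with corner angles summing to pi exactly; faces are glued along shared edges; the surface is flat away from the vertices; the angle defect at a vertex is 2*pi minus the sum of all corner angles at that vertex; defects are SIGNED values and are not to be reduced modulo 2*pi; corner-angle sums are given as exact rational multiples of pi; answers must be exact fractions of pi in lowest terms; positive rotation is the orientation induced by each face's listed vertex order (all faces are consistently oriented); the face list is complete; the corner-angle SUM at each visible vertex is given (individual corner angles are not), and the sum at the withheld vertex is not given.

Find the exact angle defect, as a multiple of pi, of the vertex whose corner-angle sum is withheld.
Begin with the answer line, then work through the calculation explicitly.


Answer: defect(P4) = (-5/12)*pi

V = 7, E = 21, F = 14; chi = V - E + F = 0
Gauss-Bonnet: total defect = 2*pi*chi = 0; visible defects sum to (5/12)*pi


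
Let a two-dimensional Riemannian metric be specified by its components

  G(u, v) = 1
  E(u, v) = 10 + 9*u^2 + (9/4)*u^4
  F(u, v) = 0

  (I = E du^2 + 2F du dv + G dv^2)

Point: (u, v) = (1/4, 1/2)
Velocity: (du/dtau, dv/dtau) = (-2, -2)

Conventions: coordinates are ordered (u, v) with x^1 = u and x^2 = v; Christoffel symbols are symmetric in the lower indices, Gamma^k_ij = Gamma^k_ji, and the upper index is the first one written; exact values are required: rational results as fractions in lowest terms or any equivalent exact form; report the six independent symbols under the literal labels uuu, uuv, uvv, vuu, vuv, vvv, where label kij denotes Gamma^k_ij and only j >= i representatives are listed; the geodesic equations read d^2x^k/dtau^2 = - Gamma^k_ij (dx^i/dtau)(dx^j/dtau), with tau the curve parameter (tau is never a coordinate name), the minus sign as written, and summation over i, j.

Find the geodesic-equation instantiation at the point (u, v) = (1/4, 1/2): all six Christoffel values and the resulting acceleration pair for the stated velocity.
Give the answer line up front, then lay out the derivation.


Answer: Gamma_uuu = 2376/10825, Gamma_uuv = 0, Gamma_uvv = 0, Gamma_vuu = 0, Gamma_vuv = 0, Gamma_vvv = 0; accelerations (d^2u/dtau^2, d^2v/dtau^2) = (-9504/10825, 0)

E = 10825/1024, F = 0, G = 1 at the point
E_u = 297/64, E_v = 0, F_u = 0, F_v = 0, G_u = 0, G_v = 0
EG - F^2 = 10825/1024;  g^inv = (1024/10825) * [[1, 0], [0, 10825/1024]]
first-kind symbols [ij,l] = (1/2)(d_i g_jl + d_j g_il - d_l g_ij): [uu,u] = E_u/2 = 297/128, [uu,v] = F_u - E_v/2 = 0, [uv,u] = E_v/2 = 0, [uv,v] = G_u/2 = 0, [vv,u] = F_v - G_u/2 = 0, [vv,v] = G_v/2 = 0
Gamma^u_ij = (G*[ij,u] - F*[ij,v])/(EG - F^2), Gamma^v_ij = (E*[ij,v] - F*[ij,u])/(EG - F^2)
Gamma_uuu = 2376/10825, Gamma_uuv = 0, Gamma_uvv = 0, Gamma_vuu = 0, Gamma_vuv = 0, Gamma_vvv = 0
d^2u/dtau^2 = -(Gamma_uuu*(-2)^2 + 2*Gamma_uuv*(-2)*(-2) + Gamma_uvv*(-2)^2) = -9504/10825
d^2v/dtau^2 = -(Gamma_vuu*(-2)^2 + 2*Gamma_vuv*(-2)*(-2) + Gamma_vvv*(-2)^2) = 0


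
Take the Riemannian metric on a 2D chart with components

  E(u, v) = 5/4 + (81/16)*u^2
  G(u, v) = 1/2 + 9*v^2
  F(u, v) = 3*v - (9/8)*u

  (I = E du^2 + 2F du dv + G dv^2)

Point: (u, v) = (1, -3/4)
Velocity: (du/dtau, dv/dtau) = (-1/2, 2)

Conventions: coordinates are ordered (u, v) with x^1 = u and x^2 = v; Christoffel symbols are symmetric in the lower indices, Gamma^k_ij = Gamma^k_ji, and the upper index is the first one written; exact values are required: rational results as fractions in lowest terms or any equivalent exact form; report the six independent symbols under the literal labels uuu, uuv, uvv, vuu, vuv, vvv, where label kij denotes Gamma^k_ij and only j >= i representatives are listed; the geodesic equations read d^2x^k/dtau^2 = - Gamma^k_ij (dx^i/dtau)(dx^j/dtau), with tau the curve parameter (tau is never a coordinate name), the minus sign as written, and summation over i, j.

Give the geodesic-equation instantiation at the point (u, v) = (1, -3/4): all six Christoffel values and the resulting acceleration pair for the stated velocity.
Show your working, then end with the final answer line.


E = 101/16, F = -27/8, G = 89/16 at the point
E_u = 81/8, E_v = 0, F_u = -9/8, F_v = 3, G_u = 0, G_v = -27/2
EG - F^2 = 6073/256;  g^inv = (256/6073) * [[89/16, 27/8], [27/8, 101/16]]
first-kind symbols [ij,l] = (1/2)(d_i g_jl + d_j g_il - d_l g_ij): [uu,u] = E_u/2 = 81/16, [uu,v] = F_u - E_v/2 = -9/8, [uv,u] = E_v/2 = 0, [uv,v] = G_u/2 = 0, [vv,u] = F_v - G_u/2 = 3, [vv,v] = G_v/2 = -27/4
Gamma^u_ij = (G*[ij,u] - F*[ij,v])/(EG - F^2), Gamma^v_ij = (E*[ij,v] - F*[ij,u])/(EG - F^2)
Gamma_uuu = 6237/6073, Gamma_uuv = 0, Gamma_uvv = -1560/6073, Gamma_vuu = 2556/6073, Gamma_vuv = 0, Gamma_vvv = -8316/6073
d^2u/dtau^2 = -(Gamma_uuu*(-1/2)^2 + 2*Gamma_uuv*(-1/2)*(2) + Gamma_uvv*(2)^2) = 18723/24292
d^2v/dtau^2 = -(Gamma_vuu*(-1/2)^2 + 2*Gamma_vuv*(-1/2)*(2) + Gamma_vvv*(2)^2) = 32625/6073

Answer: Gamma_uuu = 6237/6073, Gamma_uuv = 0, Gamma_uvv = -1560/6073, Gamma_vuu = 2556/6073, Gamma_vuv = 0, Gamma_vvv = -8316/6073; accelerations (d^2u/dtau^2, d^2v/dtau^2) = (18723/24292, 32625/6073)
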